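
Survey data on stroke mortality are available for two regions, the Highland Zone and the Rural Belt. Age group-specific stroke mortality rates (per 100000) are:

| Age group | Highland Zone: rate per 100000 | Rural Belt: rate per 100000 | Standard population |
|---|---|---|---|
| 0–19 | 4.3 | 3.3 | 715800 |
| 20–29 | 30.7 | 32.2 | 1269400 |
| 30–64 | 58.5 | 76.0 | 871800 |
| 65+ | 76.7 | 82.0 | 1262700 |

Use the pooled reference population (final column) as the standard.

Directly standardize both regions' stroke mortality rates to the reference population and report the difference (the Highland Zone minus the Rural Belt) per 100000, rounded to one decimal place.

Standard total = 4119700; weights = 0.1738, 0.3081, 0.2116, 0.3065.
The Highland Zone: 0.1738×4.3 + 0.3081×30.7 + 0.2116×58.5 + 0.3065×76.7 = 46.0951 per 100000.
The Rural Belt: 0.1738×3.3 + 0.3081×32.2 + 0.2116×76.0 + 0.3065×82.0 = 51.7113 per 100000.
Difference = 46.0951 − 51.7113 = -5.6162.

-5.6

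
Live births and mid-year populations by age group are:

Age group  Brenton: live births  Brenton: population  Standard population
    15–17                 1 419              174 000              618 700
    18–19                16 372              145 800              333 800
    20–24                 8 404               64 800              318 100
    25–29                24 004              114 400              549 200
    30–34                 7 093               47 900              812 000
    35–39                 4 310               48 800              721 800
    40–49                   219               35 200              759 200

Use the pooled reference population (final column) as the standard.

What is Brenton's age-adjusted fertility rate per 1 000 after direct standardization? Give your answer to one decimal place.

Age-specific rates per 1 000 for Brenton: 8.155, 112.291, 129.691, 209.825, 148.079, 88.320, 6.222.
Standard total = 4 112 800; weights = 0.1504, 0.0812, 0.0773, 0.1335, 0.1974, 0.1755, 0.1846.
Standardized rate: 0.1504×8.155 + 0.0812×112.291 + 0.0773×129.691 + 0.1335×209.825 + 0.1974×148.079 + 0.1755×88.320 + 0.1846×6.222 = 94.2745 per 1 000.

94.3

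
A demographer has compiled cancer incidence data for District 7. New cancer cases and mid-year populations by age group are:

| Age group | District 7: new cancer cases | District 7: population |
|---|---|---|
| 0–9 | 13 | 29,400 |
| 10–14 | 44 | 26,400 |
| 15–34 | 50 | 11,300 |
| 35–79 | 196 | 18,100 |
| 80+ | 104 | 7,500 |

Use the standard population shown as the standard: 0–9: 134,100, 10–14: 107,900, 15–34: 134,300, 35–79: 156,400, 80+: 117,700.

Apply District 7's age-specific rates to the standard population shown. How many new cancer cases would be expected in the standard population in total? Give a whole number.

Age-specific rates per 100,000 for District 7: 44.22, 166.67, 442.48, 1082.87, 1386.67.
Expected new cancer cases = Σ (standard pop × age-specific rate ÷ 100,000)
= 134,100×44.22/100,000 + 107,900×166.67/100,000 + 134,300×442.48/100,000 + 156,400×1082.87/100,000 + 117,700×1386.67/100,000
= 59.30 + 179.83 + 594.25 + 1693.61 + 1632.11 = 4159.10.

4159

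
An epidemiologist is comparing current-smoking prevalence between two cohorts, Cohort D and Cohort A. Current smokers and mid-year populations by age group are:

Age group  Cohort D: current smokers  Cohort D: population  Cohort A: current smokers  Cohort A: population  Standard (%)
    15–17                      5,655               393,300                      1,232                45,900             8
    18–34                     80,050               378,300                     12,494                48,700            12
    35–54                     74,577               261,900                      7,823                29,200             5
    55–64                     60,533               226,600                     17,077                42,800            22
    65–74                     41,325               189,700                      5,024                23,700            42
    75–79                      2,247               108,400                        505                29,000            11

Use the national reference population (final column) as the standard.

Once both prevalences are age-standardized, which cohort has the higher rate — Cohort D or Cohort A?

Age-specific rates per 1,000 for Cohort D: 14.378, 211.605, 284.754, 267.136, 217.844, 20.729.
For Cohort A: 26.841, 256.550, 267.911, 398.995, 211.983, 17.414.
Standard weights: 0.08, 0.12, 0.05, 0.22, 0.42, 0.11.
Cohort D: 0.0800×14.378 + 0.1200×211.605 + 0.0500×284.754 + 0.2200×267.136 + 0.4200×217.844 + 0.1100×20.729 = 193.3250 per 1,000.
Cohort A: 0.0800×26.841 + 0.1200×256.550 + 0.0500×267.911 + 0.2200×398.995 + 0.4200×211.983 + 0.1100×17.414 = 225.0563 per 1,000.

Cohort A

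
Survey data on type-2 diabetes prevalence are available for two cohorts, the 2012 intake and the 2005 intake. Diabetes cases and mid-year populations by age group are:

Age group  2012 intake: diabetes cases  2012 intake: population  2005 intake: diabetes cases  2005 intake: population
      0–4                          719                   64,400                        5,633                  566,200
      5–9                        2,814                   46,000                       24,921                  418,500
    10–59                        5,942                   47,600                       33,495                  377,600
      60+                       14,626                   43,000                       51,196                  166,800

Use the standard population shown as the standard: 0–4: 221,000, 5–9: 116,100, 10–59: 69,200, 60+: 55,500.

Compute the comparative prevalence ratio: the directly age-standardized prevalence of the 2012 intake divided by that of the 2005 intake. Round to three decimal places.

1.149

Age-specific rates per 1,000 for the 2012 intake: 11.165, 61.174, 124.832, 340.140.
For the 2005 intake: 9.949, 59.548, 88.705, 306.930.
Standard total = 461,800; weights = 0.4786, 0.2514, 0.1498, 0.1202.
The 2012 intake: 0.4786×11.165 + 0.2514×61.174 + 0.1498×124.832 + 0.1202×340.140 = 80.3070 per 1,000.
The 2005 intake: 0.4786×9.949 + 0.2514×59.548 + 0.1498×88.705 + 0.1202×306.930 = 69.9118 per 1,000.
Ratio = 80.3070 ÷ 69.9118 = 1.14869.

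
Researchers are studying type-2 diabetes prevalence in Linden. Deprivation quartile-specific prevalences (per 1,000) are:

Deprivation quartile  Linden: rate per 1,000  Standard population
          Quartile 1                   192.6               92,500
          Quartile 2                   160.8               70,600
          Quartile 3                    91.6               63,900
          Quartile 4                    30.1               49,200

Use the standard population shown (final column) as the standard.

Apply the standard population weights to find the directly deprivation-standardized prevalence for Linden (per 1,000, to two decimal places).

Standard total = 276,200; weights = 0.3349, 0.2556, 0.2314, 0.1781.
Standardized rate: 0.3349×192.6 + 0.2556×160.8 + 0.2314×91.6 + 0.1781×30.1 = 132.1584 per 1,000.

132.16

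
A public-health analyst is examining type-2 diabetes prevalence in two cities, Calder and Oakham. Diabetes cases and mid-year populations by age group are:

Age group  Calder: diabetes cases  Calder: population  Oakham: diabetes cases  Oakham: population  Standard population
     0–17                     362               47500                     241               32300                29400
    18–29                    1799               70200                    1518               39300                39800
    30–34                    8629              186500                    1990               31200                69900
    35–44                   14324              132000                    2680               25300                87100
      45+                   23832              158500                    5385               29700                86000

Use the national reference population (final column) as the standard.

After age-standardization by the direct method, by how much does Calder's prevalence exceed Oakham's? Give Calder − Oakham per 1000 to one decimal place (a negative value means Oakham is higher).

Age-specific rates per 1000 for Calder: 7.621, 25.627, 46.268, 108.515, 150.360.
For Oakham: 7.461, 38.626, 63.782, 105.929, 181.313.
Standard total = 312200; weights = 0.0942, 0.1275, 0.2239, 0.2790, 0.2755.
Calder: 0.0942×7.621 + 0.1275×25.627 + 0.2239×46.268 + 0.2790×108.515 + 0.2755×150.360 = 86.0370 per 1000.
Oakham: 0.0942×7.461 + 0.1275×38.626 + 0.2239×63.782 + 0.2790×105.929 + 0.2755×181.313 = 99.4054 per 1000.
Difference = 86.0370 − 99.4054 = -13.3685.

-13.4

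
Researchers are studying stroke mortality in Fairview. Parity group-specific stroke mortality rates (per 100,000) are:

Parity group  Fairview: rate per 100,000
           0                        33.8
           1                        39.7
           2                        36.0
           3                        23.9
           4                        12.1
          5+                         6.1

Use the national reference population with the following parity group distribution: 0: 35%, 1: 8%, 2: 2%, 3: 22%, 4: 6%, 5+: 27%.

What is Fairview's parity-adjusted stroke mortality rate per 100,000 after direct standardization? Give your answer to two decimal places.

23.36

Standard weights: 0.35, 0.08, 0.02, 0.22, 0.06, 0.27.
Standardized rate: 0.3500×33.8 + 0.0800×39.7 + 0.0200×36.0 + 0.2200×23.9 + 0.0600×12.1 + 0.2700×6.1 = 23.3570 per 100,000.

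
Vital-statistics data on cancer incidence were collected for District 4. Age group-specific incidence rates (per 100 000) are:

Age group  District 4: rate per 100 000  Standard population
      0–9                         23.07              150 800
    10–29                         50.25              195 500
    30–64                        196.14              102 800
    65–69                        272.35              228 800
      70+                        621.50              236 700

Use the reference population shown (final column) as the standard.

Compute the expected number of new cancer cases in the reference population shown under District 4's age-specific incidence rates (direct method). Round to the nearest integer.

2429

Expected new cancer cases = Σ (standard pop × age-specific rate ÷ 100 000)
= 150 800×23.07/100 000 + 195 500×50.25/100 000 + 102 800×196.14/100 000 + 228 800×272.35/100 000 + 236 700×621.50/100 000
= 34.79 + 98.24 + 201.63 + 623.14 + 1471.09 = 2428.89.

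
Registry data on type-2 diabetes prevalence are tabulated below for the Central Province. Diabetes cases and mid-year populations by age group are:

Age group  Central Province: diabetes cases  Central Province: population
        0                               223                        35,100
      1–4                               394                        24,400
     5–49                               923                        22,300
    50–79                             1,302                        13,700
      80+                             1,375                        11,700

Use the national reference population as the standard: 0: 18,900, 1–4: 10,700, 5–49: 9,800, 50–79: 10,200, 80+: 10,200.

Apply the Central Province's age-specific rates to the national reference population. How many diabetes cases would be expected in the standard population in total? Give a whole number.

2867

Age-specific rates per 1,000 for the Central Province: 6.353, 16.148, 41.390, 95.036, 117.521.
Expected diabetes cases = Σ (standard pop × age-specific rate ÷ 1,000)
= 18,900×6.353/1,000 + 10,700×16.148/1,000 + 9,800×41.390/1,000 + 10,200×95.036/1,000 + 10,200×117.521/1,000
= 120.08 + 172.78 + 405.62 + 969.37 + 1198.72 = 2866.57.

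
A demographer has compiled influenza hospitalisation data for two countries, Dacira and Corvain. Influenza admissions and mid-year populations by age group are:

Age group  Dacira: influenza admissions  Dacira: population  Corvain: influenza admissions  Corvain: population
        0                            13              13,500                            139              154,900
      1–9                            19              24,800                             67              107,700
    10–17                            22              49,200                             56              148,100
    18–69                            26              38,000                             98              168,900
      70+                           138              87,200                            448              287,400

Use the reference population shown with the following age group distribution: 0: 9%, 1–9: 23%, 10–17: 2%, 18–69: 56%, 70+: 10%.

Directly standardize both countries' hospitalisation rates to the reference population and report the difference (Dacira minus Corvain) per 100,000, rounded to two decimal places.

10.10

Age-specific rates per 100,000 for Dacira: 96.30, 76.61, 44.72, 68.42, 158.26.
For Corvain: 89.74, 62.21, 37.81, 58.02, 155.88.
Standard weights: 0.09, 0.23, 0.02, 0.56, 0.10.
Dacira: 0.0900×96.30 + 0.2300×76.61 + 0.0200×44.72 + 0.5600×68.42 + 0.1000×158.26 = 81.3234 per 100,000.
Corvain: 0.0900×89.74 + 0.2300×62.21 + 0.0200×37.81 + 0.5600×58.02 + 0.1000×155.88 = 71.2213 per 100,000.
Difference = 81.3234 − 71.2213 = 10.1021.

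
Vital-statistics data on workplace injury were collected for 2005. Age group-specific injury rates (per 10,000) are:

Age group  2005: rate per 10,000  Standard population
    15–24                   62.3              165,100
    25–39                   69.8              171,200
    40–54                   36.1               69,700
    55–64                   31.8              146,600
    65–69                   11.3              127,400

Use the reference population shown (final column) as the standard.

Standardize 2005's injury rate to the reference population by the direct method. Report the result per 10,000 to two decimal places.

45.37

Standard total = 680,000; weights = 0.2428, 0.2518, 0.1025, 0.2156, 0.1874.
Standardized rate: 0.2428×62.3 + 0.2518×69.8 + 0.1025×36.1 + 0.2156×31.8 + 0.1874×11.3 = 45.3723 per 10,000.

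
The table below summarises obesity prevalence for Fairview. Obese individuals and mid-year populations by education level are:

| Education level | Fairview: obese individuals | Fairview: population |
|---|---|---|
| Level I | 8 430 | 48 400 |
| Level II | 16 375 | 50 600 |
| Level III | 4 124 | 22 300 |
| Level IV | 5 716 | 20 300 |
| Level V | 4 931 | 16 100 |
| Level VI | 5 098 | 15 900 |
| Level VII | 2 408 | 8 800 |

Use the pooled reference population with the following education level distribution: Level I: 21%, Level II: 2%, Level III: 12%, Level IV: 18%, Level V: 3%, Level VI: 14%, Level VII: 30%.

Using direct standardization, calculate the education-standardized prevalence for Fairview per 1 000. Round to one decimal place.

252.1

Education-specific rates per 1 000 for Fairview: 174.174, 323.617, 184.933, 281.576, 306.273, 320.629, 273.636.
Standard weights: 0.21, 0.02, 0.12, 0.18, 0.03, 0.14, 0.30.
Standardized rate: 0.2100×174.174 + 0.0200×323.617 + 0.1200×184.933 + 0.1800×281.576 + 0.0300×306.273 + 0.1400×320.629 + 0.3000×273.636 = 252.0916 per 1 000.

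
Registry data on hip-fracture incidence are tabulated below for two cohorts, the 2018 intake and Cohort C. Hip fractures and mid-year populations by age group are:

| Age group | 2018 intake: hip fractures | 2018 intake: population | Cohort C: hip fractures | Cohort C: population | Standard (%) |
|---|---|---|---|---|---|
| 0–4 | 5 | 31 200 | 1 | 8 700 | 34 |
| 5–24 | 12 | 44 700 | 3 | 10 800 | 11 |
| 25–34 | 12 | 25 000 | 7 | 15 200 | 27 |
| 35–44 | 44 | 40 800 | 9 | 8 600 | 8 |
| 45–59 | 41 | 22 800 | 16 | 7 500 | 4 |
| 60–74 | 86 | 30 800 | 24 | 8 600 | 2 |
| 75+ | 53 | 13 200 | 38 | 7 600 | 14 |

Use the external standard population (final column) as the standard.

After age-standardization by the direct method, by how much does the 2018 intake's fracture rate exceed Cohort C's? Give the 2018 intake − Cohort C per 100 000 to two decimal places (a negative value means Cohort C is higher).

Age-specific rates per 100 000 for the 2018 intake: 16.03, 26.85, 48.00, 107.84, 179.82, 279.22, 401.52.
For Cohort C: 11.49, 27.78, 46.05, 104.65, 213.33, 279.07, 500.00.
Standard weights: 0.34, 0.11, 0.27, 0.08, 0.04, 0.02, 0.14.
The 2018 intake: 0.3400×16.03 + 0.1100×26.85 + 0.2700×48.00 + 0.0800×107.84 + 0.0400×179.82 + 0.0200×279.22 + 0.1400×401.52 = 98.9787 per 100 000.
Cohort C: 0.3400×11.49 + 0.1100×27.78 + 0.2700×46.05 + 0.0800×104.65 + 0.0400×213.33 + 0.0200×279.07 + 0.1400×500.00 = 111.8846 per 100 000.
Difference = 98.9787 − 111.8846 = -12.9059.

-12.91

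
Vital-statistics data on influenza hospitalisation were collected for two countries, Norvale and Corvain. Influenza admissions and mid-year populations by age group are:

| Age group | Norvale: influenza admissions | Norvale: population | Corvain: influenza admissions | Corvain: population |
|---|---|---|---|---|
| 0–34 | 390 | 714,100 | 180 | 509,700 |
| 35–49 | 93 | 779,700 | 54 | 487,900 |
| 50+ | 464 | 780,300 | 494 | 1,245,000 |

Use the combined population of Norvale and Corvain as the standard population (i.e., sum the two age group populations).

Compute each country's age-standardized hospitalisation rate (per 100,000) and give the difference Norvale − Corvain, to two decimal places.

14.34

Age-specific rates per 100,000 for Norvale: 54.61, 11.93, 59.46.
For Corvain: 35.31, 11.07, 39.68.
Combined standard total = 4,516,700; weights = 0.2710, 0.2806, 0.4484.
Norvale: 0.2710×54.61 + 0.2806×11.93 + 0.4484×59.46 = 44.8091 per 100,000.
Corvain: 0.2710×35.31 + 0.2806×11.07 + 0.4484×39.68 = 30.4668 per 100,000.
Difference = 44.8091 − 30.4668 = 14.3424.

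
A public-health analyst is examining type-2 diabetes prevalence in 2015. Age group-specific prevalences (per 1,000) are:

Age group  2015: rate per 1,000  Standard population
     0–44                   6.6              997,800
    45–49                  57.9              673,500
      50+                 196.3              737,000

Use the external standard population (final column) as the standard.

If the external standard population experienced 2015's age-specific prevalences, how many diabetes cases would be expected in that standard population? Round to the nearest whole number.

190254

Expected diabetes cases = Σ (standard pop × age-specific rate ÷ 1,000)
= 997,800×6.6/1,000 + 673,500×57.9/1,000 + 737,000×196.3/1,000
= 6585.48 + 38995.65 + 144673.10 = 190254.23.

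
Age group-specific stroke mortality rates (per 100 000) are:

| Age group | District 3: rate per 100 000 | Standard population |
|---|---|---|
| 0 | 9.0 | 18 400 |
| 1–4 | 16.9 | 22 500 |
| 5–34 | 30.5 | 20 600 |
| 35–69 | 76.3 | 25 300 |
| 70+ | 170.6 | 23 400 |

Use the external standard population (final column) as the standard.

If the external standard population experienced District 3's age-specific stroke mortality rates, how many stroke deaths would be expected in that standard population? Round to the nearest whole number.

Expected stroke deaths = Σ (standard pop × age-specific rate ÷ 100 000)
= 18 400×9.0/100 000 + 22 500×16.9/100 000 + 20 600×30.5/100 000 + 25 300×76.3/100 000 + 23 400×170.6/100 000
= 1.66 + 3.80 + 6.28 + 19.30 + 39.92 = 70.97.

71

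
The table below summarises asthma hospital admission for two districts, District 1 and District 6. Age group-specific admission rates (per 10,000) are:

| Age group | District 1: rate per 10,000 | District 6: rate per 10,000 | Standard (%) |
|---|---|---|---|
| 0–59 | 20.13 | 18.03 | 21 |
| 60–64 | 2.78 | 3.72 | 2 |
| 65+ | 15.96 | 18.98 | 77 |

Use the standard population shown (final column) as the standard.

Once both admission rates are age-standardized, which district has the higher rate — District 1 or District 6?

Standard weights: 0.21, 0.02, 0.77.
District 1: 0.2100×20.13 + 0.0200×2.78 + 0.7700×15.96 = 16.5721 per 10,000.
District 6: 0.2100×18.03 + 0.0200×3.72 + 0.7700×18.98 = 18.4753 per 10,000.

District 6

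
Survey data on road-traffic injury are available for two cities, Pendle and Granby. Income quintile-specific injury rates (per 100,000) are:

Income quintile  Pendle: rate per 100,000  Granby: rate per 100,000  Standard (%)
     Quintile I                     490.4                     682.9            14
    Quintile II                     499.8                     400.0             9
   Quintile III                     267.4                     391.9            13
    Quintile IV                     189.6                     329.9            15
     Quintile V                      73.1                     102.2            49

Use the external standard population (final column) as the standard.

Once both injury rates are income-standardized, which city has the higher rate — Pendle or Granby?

Standard weights: 0.14, 0.09, 0.13, 0.15, 0.49.
Pendle: 0.1400×490.4 + 0.0900×499.8 + 0.1300×267.4 + 0.1500×189.6 + 0.4900×73.1 = 212.6590 per 100,000.
Granby: 0.1400×682.9 + 0.0900×400.0 + 0.1300×391.9 + 0.1500×329.9 + 0.4900×102.2 = 282.1160 per 100,000.

Granby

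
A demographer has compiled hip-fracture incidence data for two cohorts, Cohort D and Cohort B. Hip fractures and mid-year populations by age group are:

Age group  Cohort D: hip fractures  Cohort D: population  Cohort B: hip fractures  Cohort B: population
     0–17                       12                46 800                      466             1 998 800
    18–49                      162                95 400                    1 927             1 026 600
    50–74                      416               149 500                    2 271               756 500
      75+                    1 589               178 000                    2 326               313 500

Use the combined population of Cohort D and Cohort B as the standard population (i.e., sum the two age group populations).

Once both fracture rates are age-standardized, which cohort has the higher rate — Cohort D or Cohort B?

Age-specific rates per 100 000 for Cohort D: 25.64, 169.81, 278.26, 892.70.
For Cohort B: 23.31, 187.71, 300.20, 741.95.
Combined standard total = 4 565 100; weights = 0.4481, 0.2458, 0.1985, 0.1077.
Cohort D: 0.4481×25.64 + 0.2458×169.81 + 0.1985×278.26 + 0.1077×892.70 = 204.5616 per 100 000.
Cohort B: 0.4481×23.31 + 0.2458×187.71 + 0.1985×300.20 + 0.1077×741.95 = 196.0405 per 100 000.

Cohort D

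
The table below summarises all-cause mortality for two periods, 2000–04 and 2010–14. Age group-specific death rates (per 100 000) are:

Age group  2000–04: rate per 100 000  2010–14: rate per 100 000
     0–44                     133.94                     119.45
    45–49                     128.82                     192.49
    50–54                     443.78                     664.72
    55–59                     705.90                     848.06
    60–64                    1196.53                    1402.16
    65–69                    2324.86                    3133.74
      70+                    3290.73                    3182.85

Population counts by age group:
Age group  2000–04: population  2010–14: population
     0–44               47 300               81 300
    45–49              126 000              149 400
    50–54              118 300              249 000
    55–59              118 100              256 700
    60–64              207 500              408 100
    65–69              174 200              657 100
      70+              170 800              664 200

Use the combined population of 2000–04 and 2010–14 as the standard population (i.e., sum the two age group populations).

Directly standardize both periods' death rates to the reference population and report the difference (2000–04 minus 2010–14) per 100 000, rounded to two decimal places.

Combined standard total = 3 428 000; weights = 0.0375, 0.0803, 0.1071, 0.1093, 0.1796, 0.2425, 0.2436.
2000–04: 0.0375×133.94 + 0.0803×128.82 + 0.1071×443.78 + 0.1093×705.90 + 0.1796×1196.53 + 0.2425×2324.86 + 0.2436×3290.73 = 1720.3247 per 100 000.
2010–14: 0.0375×119.45 + 0.0803×192.49 + 0.1071×664.72 + 0.1093×848.06 + 0.1796×1402.16 + 0.2425×3133.74 + 0.2436×3182.85 = 1970.9175 per 100 000.
Difference = 1720.3247 − 1970.9175 = -250.5928.

-250.59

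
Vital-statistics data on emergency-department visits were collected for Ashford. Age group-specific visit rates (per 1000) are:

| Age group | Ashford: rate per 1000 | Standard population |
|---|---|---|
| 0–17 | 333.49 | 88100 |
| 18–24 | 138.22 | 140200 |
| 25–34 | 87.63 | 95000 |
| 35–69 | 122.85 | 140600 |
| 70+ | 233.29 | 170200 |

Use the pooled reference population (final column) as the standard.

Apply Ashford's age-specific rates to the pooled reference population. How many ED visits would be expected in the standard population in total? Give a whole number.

114062

Expected ED visits = Σ (standard pop × age-specific rate ÷ 1000)
= 88100×333.49/1000 + 140200×138.22/1000 + 95000×87.63/1000 + 140600×122.85/1000 + 170200×233.29/1000
= 29380.47 + 19378.44 + 8324.85 + 17272.71 + 39705.96 = 114062.43.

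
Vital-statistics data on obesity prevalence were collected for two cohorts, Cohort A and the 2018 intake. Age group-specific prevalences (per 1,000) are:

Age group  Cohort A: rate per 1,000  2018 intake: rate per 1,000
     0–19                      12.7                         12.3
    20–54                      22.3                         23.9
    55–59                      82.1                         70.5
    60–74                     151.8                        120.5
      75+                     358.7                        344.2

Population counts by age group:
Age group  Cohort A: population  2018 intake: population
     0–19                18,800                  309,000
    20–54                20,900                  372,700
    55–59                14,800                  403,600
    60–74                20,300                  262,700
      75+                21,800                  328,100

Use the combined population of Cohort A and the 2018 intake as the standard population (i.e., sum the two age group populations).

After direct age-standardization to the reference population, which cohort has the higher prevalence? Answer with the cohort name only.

Cohort A

Combined standard total = 1,772,700; weights = 0.1849, 0.2220, 0.2360, 0.1596, 0.1974.
Cohort A: 0.1849×12.7 + 0.2220×22.3 + 0.2360×82.1 + 0.1596×151.8 + 0.1974×358.7 = 121.7124 per 1,000.
The 2018 intake: 0.1849×12.3 + 0.2220×23.9 + 0.2360×70.5 + 0.1596×120.5 + 0.1974×344.2 = 111.3969 per 1,000.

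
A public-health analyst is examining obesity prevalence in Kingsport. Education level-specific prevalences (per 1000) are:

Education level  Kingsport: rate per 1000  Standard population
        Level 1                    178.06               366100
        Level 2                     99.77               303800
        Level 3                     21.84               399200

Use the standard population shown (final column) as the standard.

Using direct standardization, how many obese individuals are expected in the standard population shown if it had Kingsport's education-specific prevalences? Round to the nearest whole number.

Expected obese individuals = Σ (standard pop × education-specific rate ÷ 1000)
= 366100×178.06/1000 + 303800×99.77/1000 + 399200×21.84/1000
= 65187.77 + 30310.13 + 8718.53 = 104216.42.

104216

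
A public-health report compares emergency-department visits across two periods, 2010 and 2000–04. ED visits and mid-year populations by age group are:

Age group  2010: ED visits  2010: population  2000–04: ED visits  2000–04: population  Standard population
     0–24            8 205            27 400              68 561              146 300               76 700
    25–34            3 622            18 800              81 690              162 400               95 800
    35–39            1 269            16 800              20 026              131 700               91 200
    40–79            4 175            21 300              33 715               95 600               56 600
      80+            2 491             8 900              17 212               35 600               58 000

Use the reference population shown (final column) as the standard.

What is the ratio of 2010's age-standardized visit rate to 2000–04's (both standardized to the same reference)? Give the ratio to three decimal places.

Age-specific rates per 1 000 for 2010: 299.453, 192.660, 75.536, 196.009, 279.888.
For 2000–04: 468.633, 503.017, 152.058, 352.667, 483.483.
Standard total = 378 300; weights = 0.2027, 0.2532, 0.2411, 0.1496, 0.1533.
2010: 0.2027×299.453 + 0.2532×192.660 + 0.2411×75.536 + 0.1496×196.009 + 0.1533×279.888 = 199.9505 per 1 000.
2000–04: 0.2027×468.633 + 0.2532×503.017 + 0.2411×152.058 + 0.1496×352.667 + 0.1533×483.483 = 385.9473 per 1 000.
Ratio = 199.9505 ÷ 385.9473 = 0.51808.

0.518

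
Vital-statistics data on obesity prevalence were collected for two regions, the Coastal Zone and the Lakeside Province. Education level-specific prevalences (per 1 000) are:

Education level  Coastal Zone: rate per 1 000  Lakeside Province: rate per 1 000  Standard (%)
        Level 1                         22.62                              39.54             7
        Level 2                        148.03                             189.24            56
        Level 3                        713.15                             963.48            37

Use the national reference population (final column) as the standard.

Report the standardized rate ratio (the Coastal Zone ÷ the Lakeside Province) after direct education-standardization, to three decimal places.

Standard weights: 0.07, 0.56, 0.37.
The Coastal Zone: 0.0700×22.62 + 0.5600×148.03 + 0.3700×713.15 = 348.3457 per 1 000.
The Lakeside Province: 0.0700×39.54 + 0.5600×189.24 + 0.3700×963.48 = 465.2298 per 1 000.
Ratio = 348.3457 ÷ 465.2298 = 0.74876.

0.749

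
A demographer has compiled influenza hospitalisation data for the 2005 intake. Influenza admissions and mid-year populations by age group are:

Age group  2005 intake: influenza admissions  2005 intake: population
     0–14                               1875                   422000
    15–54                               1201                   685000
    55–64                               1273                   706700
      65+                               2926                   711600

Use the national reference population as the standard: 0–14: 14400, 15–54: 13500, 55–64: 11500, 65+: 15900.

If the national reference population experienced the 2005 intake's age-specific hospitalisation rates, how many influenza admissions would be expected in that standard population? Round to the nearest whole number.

Age-specific rates per 100000 for the 2005 intake: 444.31, 175.33, 180.13, 411.19.
Expected influenza admissions = Σ (standard pop × age-specific rate ÷ 100000)
= 14400×444.31/100000 + 13500×175.33/100000 + 11500×180.13/100000 + 15900×411.19/100000
= 63.98 + 23.67 + 20.72 + 65.38 = 173.74.

174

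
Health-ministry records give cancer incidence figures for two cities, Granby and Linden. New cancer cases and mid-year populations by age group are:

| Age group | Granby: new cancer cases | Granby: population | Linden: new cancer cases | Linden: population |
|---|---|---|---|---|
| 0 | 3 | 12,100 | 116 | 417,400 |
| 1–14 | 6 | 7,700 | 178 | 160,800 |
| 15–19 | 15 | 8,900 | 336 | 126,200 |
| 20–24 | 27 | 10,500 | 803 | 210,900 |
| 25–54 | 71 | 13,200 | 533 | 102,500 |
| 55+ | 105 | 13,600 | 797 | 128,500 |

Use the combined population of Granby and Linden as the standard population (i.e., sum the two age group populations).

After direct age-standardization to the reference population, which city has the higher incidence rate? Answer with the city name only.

Linden

Age-specific rates per 100,000 for Granby: 24.79, 77.92, 168.54, 257.14, 537.88, 772.06.
For Linden: 27.79, 110.70, 266.24, 380.75, 520.00, 620.23.
Combined standard total = 1,212,300; weights = 0.3543, 0.1390, 0.1114, 0.1826, 0.0954, 0.1172.
Granby: 0.3543×24.79 + 0.1390×77.92 + 0.1114×168.54 + 0.1826×257.14 + 0.0954×537.88 + 0.1172×772.06 = 227.1895 per 100,000.
Linden: 0.3543×27.79 + 0.1390×110.70 + 0.1114×266.24 + 0.1826×380.75 + 0.0954×520.00 + 0.1172×620.23 = 246.7667 per 100,000.
The crude rates (343.94 vs 241.04) would put Granby higher, but that reflects its age composition; once standardized to a common age structure, Linden has the higher underlying rate.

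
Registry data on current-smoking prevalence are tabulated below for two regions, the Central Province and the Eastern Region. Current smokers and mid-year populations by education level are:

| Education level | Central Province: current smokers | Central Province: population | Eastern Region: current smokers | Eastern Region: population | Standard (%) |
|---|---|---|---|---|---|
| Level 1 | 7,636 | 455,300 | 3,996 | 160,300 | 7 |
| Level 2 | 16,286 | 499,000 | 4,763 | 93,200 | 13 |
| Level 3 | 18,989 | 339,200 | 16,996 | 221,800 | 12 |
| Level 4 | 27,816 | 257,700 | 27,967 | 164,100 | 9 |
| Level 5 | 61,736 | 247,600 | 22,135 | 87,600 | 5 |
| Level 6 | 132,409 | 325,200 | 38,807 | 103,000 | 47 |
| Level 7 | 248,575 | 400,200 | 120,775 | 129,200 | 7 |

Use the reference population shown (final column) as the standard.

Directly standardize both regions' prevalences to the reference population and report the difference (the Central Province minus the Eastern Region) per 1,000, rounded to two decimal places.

Education-specific rates per 1,000 for the Central Province: 16.771, 32.637, 55.982, 107.939, 249.338, 407.162, 621.127.
For the Eastern Region: 24.928, 51.105, 76.628, 170.427, 252.683, 376.767, 934.791.
Standard weights: 0.07, 0.13, 0.12, 0.09, 0.05, 0.47, 0.07.
The Central Province: 0.0700×16.771 + 0.1300×32.637 + 0.1200×55.982 + 0.0900×107.939 + 0.0500×249.338 + 0.4700×407.162 + 0.0700×621.127 = 269.1610 per 1,000.
The Eastern Region: 0.0700×24.928 + 0.1300×51.105 + 0.1200×76.628 + 0.0900×170.427 + 0.0500×252.683 + 0.4700×376.767 + 0.0700×934.791 = 288.0723 per 1,000.
Difference = 269.1610 − 288.0723 = -18.9114.

-18.91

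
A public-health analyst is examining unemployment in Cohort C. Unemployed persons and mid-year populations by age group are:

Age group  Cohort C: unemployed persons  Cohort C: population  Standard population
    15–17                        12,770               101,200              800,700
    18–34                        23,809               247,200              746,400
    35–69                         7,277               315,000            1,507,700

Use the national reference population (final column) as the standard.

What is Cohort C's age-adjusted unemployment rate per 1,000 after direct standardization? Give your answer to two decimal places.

Age-specific rates per 1,000 for Cohort C: 126.186, 96.315, 23.102.
Standard total = 3,054,800; weights = 0.2621, 0.2443, 0.4936.
Standardized rate: 0.2621×126.186 + 0.2443×96.315 + 0.4936×23.102 = 68.0099 per 1,000.

68.01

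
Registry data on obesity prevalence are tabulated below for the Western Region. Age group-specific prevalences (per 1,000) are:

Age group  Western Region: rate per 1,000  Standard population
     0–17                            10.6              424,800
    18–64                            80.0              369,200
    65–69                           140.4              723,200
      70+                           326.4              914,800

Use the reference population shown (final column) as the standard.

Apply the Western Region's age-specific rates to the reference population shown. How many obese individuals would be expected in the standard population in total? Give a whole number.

Expected obese individuals = Σ (standard pop × age-specific rate ÷ 1,000)
= 424,800×10.6/1,000 + 369,200×80.0/1,000 + 723,200×140.4/1,000 + 914,800×326.4/1,000
= 4502.88 + 29536.00 + 101537.28 + 298590.72 = 434166.88.

434167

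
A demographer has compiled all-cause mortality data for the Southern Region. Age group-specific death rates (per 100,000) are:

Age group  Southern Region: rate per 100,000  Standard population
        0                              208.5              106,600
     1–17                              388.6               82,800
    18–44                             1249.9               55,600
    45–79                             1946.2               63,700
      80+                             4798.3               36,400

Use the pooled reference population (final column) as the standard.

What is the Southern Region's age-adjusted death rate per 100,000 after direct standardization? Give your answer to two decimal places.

Standard total = 345,100; weights = 0.3089, 0.2399, 0.1611, 0.1846, 0.1055.
Standardized rate: 0.3089×208.5 + 0.2399×388.6 + 0.1611×1249.9 + 0.1846×1946.2 + 0.1055×4798.3 = 1224.3630 per 100,000.

1224.36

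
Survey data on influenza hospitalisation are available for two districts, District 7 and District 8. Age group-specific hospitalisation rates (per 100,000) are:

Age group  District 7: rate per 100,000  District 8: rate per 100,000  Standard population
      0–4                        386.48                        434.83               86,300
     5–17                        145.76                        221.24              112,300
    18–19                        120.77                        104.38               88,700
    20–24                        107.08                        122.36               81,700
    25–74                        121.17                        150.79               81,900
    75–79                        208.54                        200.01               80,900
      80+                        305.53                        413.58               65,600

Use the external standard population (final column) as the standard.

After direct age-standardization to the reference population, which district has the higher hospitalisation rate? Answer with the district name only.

District 8

Standard total = 597,400; weights = 0.1445, 0.1880, 0.1485, 0.1368, 0.1371, 0.1354, 0.1098.
District 7: 0.1445×386.48 + 0.1880×145.76 + 0.1485×120.77 + 0.1368×107.08 + 0.1371×121.17 + 0.1354×208.54 + 0.1098×305.53 = 194.2087 per 100,000.
District 8: 0.1445×434.83 + 0.1880×221.24 + 0.1485×104.38 + 0.1368×122.36 + 0.1371×150.79 + 0.1354×200.01 + 0.1098×413.58 = 229.8088 per 100,000.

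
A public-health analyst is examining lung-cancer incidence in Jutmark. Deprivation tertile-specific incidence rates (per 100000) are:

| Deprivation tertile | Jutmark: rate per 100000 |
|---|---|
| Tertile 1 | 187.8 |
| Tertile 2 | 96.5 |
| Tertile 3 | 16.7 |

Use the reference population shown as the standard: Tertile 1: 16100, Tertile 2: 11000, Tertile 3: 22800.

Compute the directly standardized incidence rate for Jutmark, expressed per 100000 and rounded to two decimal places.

89.50

Standard total = 49900; weights = 0.3226, 0.2204, 0.4569.
Standardized rate: 0.3226×187.8 + 0.2204×96.5 + 0.4569×16.7 = 89.4958 per 100000.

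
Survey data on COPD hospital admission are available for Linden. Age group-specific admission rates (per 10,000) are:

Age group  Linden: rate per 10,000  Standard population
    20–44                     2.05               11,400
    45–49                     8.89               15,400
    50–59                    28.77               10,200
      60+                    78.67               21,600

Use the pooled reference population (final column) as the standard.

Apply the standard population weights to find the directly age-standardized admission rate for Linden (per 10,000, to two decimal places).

Standard total = 58,600; weights = 0.1945, 0.2628, 0.1741, 0.3686.
Standardized rate: 0.1945×2.05 + 0.2628×8.89 + 0.1741×28.77 + 0.3686×78.67 = 36.7406 per 10,000.

36.74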